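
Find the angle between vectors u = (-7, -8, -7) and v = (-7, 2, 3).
u·v = 12, |u|² = 162, |v|² = 62
cos θ = 12/√10044 ≈ 0.1197
θ ≈ 83.12°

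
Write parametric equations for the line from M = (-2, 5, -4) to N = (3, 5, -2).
Direction vector d = N - M = (5, 0, 2)
x = -2 + 5t, y = 5, z = -4 + 2t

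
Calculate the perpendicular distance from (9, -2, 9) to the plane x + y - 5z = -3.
d = |1(9) + 1(-2) + (-5)(9) - (-3)| / √(1² + 1² + (-5)²) = 35/√27 = 6.736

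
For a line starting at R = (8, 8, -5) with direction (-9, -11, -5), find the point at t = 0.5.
P(0.5) = (8 + (-9)(0.5), 8 + (-11)(0.5), -5 + (-5)(0.5)) = (3.5, 2.5, -7.5)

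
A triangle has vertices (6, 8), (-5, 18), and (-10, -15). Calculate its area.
Using the coordinate formula: Area = (1/2)|x₁(y₂-y₃) + x₂(y₃-y₁) + x₃(y₁-y₂)|
Area = (1/2)|6(18-(-15)) + (-5)((-15)-8) + (-10)(8-18)|
Area = (1/2)|6*33 + (-5)*(-23) + (-10)*(-10)|
Area = (1/2)|198 + 115 + 100|
Area = (1/2)*413 = 206.50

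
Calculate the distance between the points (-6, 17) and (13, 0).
Using the distance formula: d = sqrt((x₂-x₁)² + (y₂-y₁)²)
dx = 13 - (-6) = 19
dy = 0 - 17 = -17
d = sqrt(19² + (-17)²) = sqrt(361 + 289) = sqrt(650) = 25.50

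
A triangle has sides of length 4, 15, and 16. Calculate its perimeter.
Perimeter = sum of all sides
Perimeter = 4 + 15 + 16
Perimeter = 35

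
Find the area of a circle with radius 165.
Area = pi * r²
Area = pi * 165²
Area = pi * 27225
Area = 85529.86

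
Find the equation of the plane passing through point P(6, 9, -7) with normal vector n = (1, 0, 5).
d = n·P = (1)(6) + (0)(9) + (5)(-7) = -29
Plane: x + 5z = -29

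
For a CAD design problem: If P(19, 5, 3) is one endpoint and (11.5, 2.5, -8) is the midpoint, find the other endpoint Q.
Q = (2×11.5 - 19, 2×2.5 - 5, 2×(-8) - 3) = (4, 0, -19)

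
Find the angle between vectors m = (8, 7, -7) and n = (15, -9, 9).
m·n = -6, |m|² = 162, |n|² = 387
cos θ = -6/√62694 ≈ -0.02396
θ ≈ 91.37°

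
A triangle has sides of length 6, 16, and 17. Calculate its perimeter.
Perimeter = sum of all sides
Perimeter = 6 + 16 + 17
Perimeter = 39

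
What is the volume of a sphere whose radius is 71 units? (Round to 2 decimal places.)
Volume = (4/3) * pi * r³
Volume = (4/3) * pi * 71³
Volume = (4/3) * pi * 357911
Volume = 1499214.09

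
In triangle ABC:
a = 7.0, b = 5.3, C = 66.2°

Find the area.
Using A = ½ab·sin(C):
A = ½·7.0·5.3·sin(66.2°) = ½·37.1·0.914960 = 16.97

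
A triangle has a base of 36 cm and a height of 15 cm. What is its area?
Area = (1/2) * base * height
Area = (1/2) * 36 * 15
Area = 270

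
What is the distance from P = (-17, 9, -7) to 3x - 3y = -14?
d = |3(-17) + (-3)(9) + 0(-7) - (-14)| / √(3² + (-3)² + 0²) = 64/√18 = 15.08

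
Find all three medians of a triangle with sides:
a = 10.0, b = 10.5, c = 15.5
Using m_x = ½√(2y² + 2z² - x²):
m_a = ½√(2·10.5² + 2·15.5² - 10.0²) = ½√601 = 12.26
m_b = ½√(2·10.0² + 2·15.5² - 10.5²) = ½√570.25 = 11.94
m_c = ½√(2·10.0² + 2·10.5² - 15.5²) = ½√180.25 = 6.713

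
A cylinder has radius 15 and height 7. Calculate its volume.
Volume = pi * r² * h
Volume = pi * 15² * 7
Volume = pi * 225 * 7
Volume = pi * 1575
Volume = 4948.01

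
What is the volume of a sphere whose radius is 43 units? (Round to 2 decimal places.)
Volume = (4/3) * pi * r³
Volume = (4/3) * pi * 43³
Volume = (4/3) * pi * 79507
Volume = 333038.14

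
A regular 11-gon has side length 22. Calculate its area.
For a regular 11-gon with side length s = 22:
Apothem a = s / (2*tan(pi/11)) = 22 / (2*tan(pi/11)) ≈ 37.4626
Perimeter P = 11 * 22 = 242
Area = (1/2) * P * a = (1/2) * 242 * 37.4626 = 4532.97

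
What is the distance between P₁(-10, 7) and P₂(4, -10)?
Using the distance formula: d = sqrt((x₂-x₁)² + (y₂-y₁)²)
dx = 4 - (-10) = 14
dy = (-10) - 7 = -17
d = sqrt(14² + (-17)²) = sqrt(196 + 289) = sqrt(485) = 22.02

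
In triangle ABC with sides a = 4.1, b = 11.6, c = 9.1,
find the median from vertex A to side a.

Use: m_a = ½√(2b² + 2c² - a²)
m_a = ½√(2·11.6² + 2·9.1² - 4.1²)
m_a = ½√(269.12 + 165.62 - 16.81) = ½√417.93 = 10.22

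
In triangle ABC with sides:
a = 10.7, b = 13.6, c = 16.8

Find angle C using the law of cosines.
cos(C) = (a² + b² - c²)/(2ab)
cos(C) = (10.7² + 13.6² - 16.8²)/(2·10.7·13.6) = 17.21/291.04 = 0.059133
C = arccos(0.059133) = 86.61°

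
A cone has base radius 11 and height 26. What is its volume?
Volume = (1/3) * pi * r² * h
Volume = (1/3) * pi * 11² * 26
Volume = (1/3) * pi * 121 * 26
Volume = (1/3) * pi * 3146
Volume = 3294.48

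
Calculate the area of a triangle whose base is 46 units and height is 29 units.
Area = (1/2) * base * height
Area = (1/2) * 46 * 29
Area = 667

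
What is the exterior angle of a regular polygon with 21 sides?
Exterior angle of a regular n-gon = 360/n
Exterior angle = 360/21
Exterior angle = 17.14 degrees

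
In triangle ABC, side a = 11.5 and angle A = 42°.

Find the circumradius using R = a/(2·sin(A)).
R = a/(2·sin(A)) = 11.5/(2·sin(42°))
R = 11.5/(2·0.669131) = 11.5/1.338261 = 8.593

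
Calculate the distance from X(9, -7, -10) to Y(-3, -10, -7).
d = √[(-12)² + (-3)² + (3)²] = √162 = 12.73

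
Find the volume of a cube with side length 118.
Volume = s³
Volume = 118³
Volume = 1643032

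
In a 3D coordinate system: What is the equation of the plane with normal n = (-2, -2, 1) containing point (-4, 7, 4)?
d = n·P = (-2)(-4) + (-2)(7) + (1)(4) = -2
Plane: -2x - 2y + z = -2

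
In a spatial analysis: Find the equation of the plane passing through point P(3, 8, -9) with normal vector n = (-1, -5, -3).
d = n·P = (-1)(3) + (-5)(8) + (-3)(-9) = -16
Plane: -x - 5y - 3z = -16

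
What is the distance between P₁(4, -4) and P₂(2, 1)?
Using the distance formula: d = sqrt((x₂-x₁)² + (y₂-y₁)²)
dx = 2 - 4 = -2
dy = 1 - (-4) = 5
d = sqrt((-2)² + 5²) = sqrt(4 + 25) = sqrt(29) = 5.39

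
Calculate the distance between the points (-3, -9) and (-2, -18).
Using the distance formula: d = sqrt((x₂-x₁)² + (y₂-y₁)²)
dx = (-2) - (-3) = 1
dy = (-18) - (-9) = -9
d = sqrt(1² + (-9)²) = sqrt(1 + 81) = sqrt(82) = 9.06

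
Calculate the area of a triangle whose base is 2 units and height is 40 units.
Area = (1/2) * base * height
Area = (1/2) * 2 * 40
Area = 40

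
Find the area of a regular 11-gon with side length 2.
For a regular 11-gon with side length s = 2:
Apothem a = s / (2*tan(pi/11)) = 2 / (2*tan(pi/11)) ≈ 3.4057
Perimeter P = 11 * 2 = 22
Area = (1/2) * P * a = (1/2) * 22 * 3.4057 = 37.46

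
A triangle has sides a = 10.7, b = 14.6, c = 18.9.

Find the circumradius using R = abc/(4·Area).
s = (a+b+c)/2 = 22.1
Area = √(s(s-a)(s-b)(s-c)) = √(22.1·11.4·7.5·3.2) = 77.7596
R = abc/(4·Area) = (10.7·14.6·18.9)/(4·77.7596) = 2952.558/311.0384 = 9.493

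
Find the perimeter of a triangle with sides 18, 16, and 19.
Perimeter = sum of all sides
Perimeter = 18 + 16 + 19
Perimeter = 53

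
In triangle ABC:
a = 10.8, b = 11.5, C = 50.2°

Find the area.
Using A = ½ab·sin(C):
A = ½·10.8·11.5·sin(50.2°) = ½·124.2·0.768284 = 47.71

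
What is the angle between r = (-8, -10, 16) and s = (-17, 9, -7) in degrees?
r·s = -66, |r|² = 420, |s|² = 419
cos θ = -66/√175980 ≈ -0.1573
θ ≈ 99.05°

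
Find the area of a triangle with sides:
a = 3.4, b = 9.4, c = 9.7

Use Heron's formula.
s = (a+b+c)/2 = (3.4+9.4+9.7)/2 = 11.25
A = √(s(s-a)(s-b)(s-c)) = √(11.25·7.85·1.85·1.55)
A = √253.236 = 15.91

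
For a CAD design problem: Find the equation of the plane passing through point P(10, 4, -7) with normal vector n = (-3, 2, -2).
d = n·P = (-3)(10) + (2)(4) + (-2)(-7) = -8
Plane: -3x + 2y - 2z = -8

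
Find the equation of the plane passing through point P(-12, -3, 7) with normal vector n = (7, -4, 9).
d = n·P = (7)(-12) + (-4)(-3) + (9)(7) = -9
Plane: 7x - 4y + 9z = -9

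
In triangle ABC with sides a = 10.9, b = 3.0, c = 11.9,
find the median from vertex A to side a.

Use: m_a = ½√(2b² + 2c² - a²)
m_a = ½√(2·3.0² + 2·11.9² - 10.9²)
m_a = ½√(18 + 283.22 - 118.81) = ½√182.41 = 6.753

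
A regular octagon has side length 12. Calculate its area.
For a regular 8-gon with side length s = 12:
Apothem a = s / (2*tan(pi/8)) = 12 / (2*tan(pi/8)) ≈ 14.4853
Perimeter P = 8 * 12 = 96
Area = (1/2) * P * a = (1/2) * 96 * 14.4853 = 695.29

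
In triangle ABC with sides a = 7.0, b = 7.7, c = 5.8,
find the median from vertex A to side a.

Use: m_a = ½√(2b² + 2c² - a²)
m_a = ½√(2·7.7² + 2·5.8² - 7.0²)
m_a = ½√(118.58 + 67.28 - 49) = ½√136.86 = 5.849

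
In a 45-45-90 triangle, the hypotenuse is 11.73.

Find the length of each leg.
In a 45-45-90 triangle, hypotenuse = leg·√2  →  leg = hypotenuse/√2
leg = 11.73/√2 = 8.294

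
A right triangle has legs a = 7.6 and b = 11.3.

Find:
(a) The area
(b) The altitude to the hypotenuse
(a) Area = ½ab = ½·7.6·11.3 = 42.94
(b) Hypotenuse c = √(7.6² + 11.3²) = √185.45 = 13.618
    Area = ½·c·h_c  →  h_c = 2·Area/c = 2·42.94/13.618 = 6.306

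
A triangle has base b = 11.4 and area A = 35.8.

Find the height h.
A = ½bh  →  h = 2A/b
h = 2·35.8/11.4 = 6.281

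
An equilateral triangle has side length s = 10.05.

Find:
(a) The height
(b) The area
(a) Height h = s·√3/2 = 10.05·√3/2 = 8.704
(b) Area = (√3/4)·s² = (√3/4)·10.05² = (√3/4)·101.003 = 43.74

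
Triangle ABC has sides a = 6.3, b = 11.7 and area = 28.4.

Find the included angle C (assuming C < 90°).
Area = ½ab·sin(C)  →  sin(C) = 2·Area/(ab)
sin(C) = 2·28.4/(6.3·11.7) = 0.770587
C = arcsin(0.770587) = 50.41°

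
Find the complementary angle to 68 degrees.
Complementary angles sum to 90 degrees.
Other angle = 90 - 68
Other angle = 22 degrees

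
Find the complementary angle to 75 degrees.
Complementary angles sum to 90 degrees.
Other angle = 90 - 75
Other angle = 15 degrees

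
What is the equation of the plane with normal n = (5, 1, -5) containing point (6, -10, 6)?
d = n·P = (5)(6) + (1)(-10) + (-5)(6) = -10
Plane: 5x + y - 5z = -10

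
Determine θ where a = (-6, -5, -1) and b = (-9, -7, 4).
a·b = 85, |a|² = 62, |b|² = 146
cos θ = 85/√9052 ≈ 0.8934
θ ≈ 26.7°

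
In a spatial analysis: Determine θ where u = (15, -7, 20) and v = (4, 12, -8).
u·v = -184, |u|² = 674, |v|² = 224
cos θ = -184/√150976 ≈ -0.4735
θ ≈ 118.3°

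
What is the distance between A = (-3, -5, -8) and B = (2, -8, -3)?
d = √[(5)² + (-3)² + (5)²] = √59 = 7.681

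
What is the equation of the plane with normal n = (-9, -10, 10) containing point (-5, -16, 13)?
d = n·P = (-9)(-5) + (-10)(-16) + (10)(13) = 335
Plane: -9x - 10y + 10z = 335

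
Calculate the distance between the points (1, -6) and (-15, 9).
Using the distance formula: d = sqrt((x₂-x₁)² + (y₂-y₁)²)
dx = (-15) - 1 = -16
dy = 9 - (-6) = 15
d = sqrt((-16)² + 15²) = sqrt(256 + 225) = sqrt(481) = 21.93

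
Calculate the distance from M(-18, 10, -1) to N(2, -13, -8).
d = √[(20)² + (-23)² + (-7)²] = √978 = 31.27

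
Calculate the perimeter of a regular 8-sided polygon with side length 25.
Perimeter = number of sides * side length
Perimeter = 8 * 25
Perimeter = 200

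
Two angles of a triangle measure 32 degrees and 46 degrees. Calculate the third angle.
Sum of angles in a triangle = 180 degrees
Third angle = 180 - 32 - 46
Third angle = 102 degrees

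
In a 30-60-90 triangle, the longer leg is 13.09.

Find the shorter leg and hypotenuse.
In a 30-60-90 triangle, sides are in ratio 1 : √3 : 2.
Long leg = short leg·√3  →  short leg = 13.09/√3 = 7.558
Hypotenuse = 2·(short leg) = 2·13.09/√3 = 15.12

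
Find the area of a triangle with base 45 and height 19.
Area = (1/2) * base * height
Area = (1/2) * 45 * 19
Area = 427.50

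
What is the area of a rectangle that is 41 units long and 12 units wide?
Area = length * width
Area = 41 * 12
Area = 492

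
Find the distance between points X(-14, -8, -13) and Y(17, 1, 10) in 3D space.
d = √[(31)² + (9)² + (23)²] = √1571 = 39.64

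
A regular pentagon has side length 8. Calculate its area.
For a regular 5-gon with side length s = 8:
Apothem a = s / (2*tan(pi/5)) = 8 / (2*tan(pi/5)) ≈ 5.5055
Perimeter P = 5 * 8 = 40
Area = (1/2) * P * a = (1/2) * 40 * 5.5055 = 110.11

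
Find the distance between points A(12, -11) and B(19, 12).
Using the distance formula: d = sqrt((x₂-x₁)² + (y₂-y₁)²)
dx = 19 - 12 = 7
dy = 12 - (-11) = 23
d = sqrt(7² + 23²) = sqrt(49 + 529) = sqrt(578) = 24.04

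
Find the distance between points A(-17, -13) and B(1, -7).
Using the distance formula: d = sqrt((x₂-x₁)² + (y₂-y₁)²)
dx = 1 - (-17) = 18
dy = (-7) - (-13) = 6
d = sqrt(18² + 6²) = sqrt(324 + 36) = sqrt(360) = 18.97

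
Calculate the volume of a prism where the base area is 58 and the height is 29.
Volume = base area * height
Volume = 58 * 29
Volume = 1682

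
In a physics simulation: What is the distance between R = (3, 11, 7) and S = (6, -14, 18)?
d = √[(3)² + (-25)² + (11)²] = √755 = 27.48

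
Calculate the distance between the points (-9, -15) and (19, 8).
Using the distance formula: d = sqrt((x₂-x₁)² + (y₂-y₁)²)
dx = 19 - (-9) = 28
dy = 8 - (-15) = 23
d = sqrt(28² + 23²) = sqrt(784 + 529) = sqrt(1313) = 36.24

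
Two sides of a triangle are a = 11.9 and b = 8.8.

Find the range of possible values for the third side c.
By the triangle inequality: |a - b| < c < a + b
|11.9 - 8.8| < c < 11.9 + 8.8
3.1 < c < 20.7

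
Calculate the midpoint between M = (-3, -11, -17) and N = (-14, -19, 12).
Midpoint = ((-3-14)/2, (-11-19)/2, (-17+12)/2) = (-8.5, -15, -2.5)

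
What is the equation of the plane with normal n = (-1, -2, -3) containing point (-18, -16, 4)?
d = n·P = (-1)(-18) + (-2)(-16) + (-3)(4) = 38
Plane: -x - 2y - 3z = 38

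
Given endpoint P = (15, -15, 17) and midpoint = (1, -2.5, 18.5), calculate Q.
Q = (2×1 - 15, 2×(-2.5) - (-15), 2×18.5 - 17) = (-13, 10, 20)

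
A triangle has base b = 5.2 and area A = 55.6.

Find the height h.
A = ½bh  →  h = 2A/b
h = 2·55.6/5.2 = 21.38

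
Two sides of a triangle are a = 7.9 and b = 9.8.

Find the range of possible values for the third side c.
By the triangle inequality: |a - b| < c < a + b
|7.9 - 9.8| < c < 7.9 + 9.8
1.9 < c < 17.7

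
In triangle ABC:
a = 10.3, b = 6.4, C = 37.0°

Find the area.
Using A = ½ab·sin(C):
A = ½·10.3·6.4·sin(37.0°) = ½·65.92·0.601815 = 19.84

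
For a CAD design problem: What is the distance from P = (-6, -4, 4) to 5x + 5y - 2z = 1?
d = |5(-6) + 5(-4) + (-2)(4) - (1)| / √(5² + 5² + (-2)²) = 59/√54 = 8.029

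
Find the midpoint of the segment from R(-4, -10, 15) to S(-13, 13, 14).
Midpoint = ((-4-13)/2, (-10+13)/2, (15+14)/2) = (-8.5, 1.5, 14.5)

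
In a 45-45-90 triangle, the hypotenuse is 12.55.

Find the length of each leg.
In a 45-45-90 triangle, hypotenuse = leg·√2  →  leg = hypotenuse/√2
leg = 12.55/√2 = 8.874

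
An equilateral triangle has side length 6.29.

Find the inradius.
For an equilateral triangle, r = s/(2√3) where s is the side.
r = 6.29/(2√3) = 6.29/3.464102 = 1.816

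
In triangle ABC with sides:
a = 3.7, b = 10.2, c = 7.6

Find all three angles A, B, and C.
By the law of cosines:
cos(A) = (b² + c² - a²)/(2bc) = 0.955302  →  A = 17.2°
cos(B) = (a² + c² - b²)/(2ac) = -0.579481  →  B = 125.4°
cos(C) = (a² + b² - c²)/(2ab) = 0.794515  →  C = 37.39°
Check: A + B + C = 180.0° ✓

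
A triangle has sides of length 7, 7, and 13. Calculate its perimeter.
Perimeter = sum of all sides
Perimeter = 7 + 7 + 13
Perimeter = 27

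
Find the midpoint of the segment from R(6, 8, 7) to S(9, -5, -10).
Midpoint = ((6+9)/2, (8-5)/2, (7-10)/2) = (7.5, 1.5, -1.5)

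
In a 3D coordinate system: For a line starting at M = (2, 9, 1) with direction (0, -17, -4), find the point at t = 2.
P(2) = (2 + 0(2), 9 + (-17)(2), 1 + (-4)(2)) = (2, -25, -7)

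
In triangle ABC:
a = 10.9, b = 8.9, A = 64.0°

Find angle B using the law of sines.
sin(B)/b = sin(A)/a
sin(B) = b·sin(A)/a = 8.9·sin(64.0°)/10.9 = 0.733878
B = arcsin(0.733878) = 47.21°  (b ≤ a, so B ≤ A and the acute solution is unique)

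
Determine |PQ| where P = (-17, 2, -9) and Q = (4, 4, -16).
d = √[(21)² + (2)² + (-7)²] = √494 = 22.23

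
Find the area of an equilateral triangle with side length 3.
Area = (sqrt(3)/4) * s²
Area = (sqrt(3)/4) * 3²
Area = (sqrt(3)/4) * 9
Area = 3.90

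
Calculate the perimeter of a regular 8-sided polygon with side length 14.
Perimeter = number of sides * side length
Perimeter = 8 * 14
Perimeter = 112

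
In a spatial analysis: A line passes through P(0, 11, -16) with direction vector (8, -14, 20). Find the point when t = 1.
P(1) = (0 + 8(1), 11 + (-14)(1), -16 + 20(1)) = (8, -3, 4)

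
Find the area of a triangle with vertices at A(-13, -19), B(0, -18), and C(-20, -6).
Using the coordinate formula: Area = (1/2)|x₁(y₂-y₃) + x₂(y₃-y₁) + x₃(y₁-y₂)|
Area = (1/2)|(-13)((-18)-(-6)) + 0((-6)-(-19)) + (-20)((-19)-(-18))|
Area = (1/2)|(-13)*(-12) + 0*13 + (-20)*(-1)|
Area = (1/2)|156 + 0 + 20|
Area = (1/2)*176 = 88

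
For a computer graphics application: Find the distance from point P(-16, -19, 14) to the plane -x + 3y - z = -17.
d = |(-1)(-16) + 3(-19) + (-1)(14) - (-17)| / √((-1)² + 3² + (-1)²) = 38/√11 = 11.46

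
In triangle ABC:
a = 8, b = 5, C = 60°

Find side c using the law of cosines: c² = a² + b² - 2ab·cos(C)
c² = 8² + 5² - 2·8·5·cos(60°)
c² = 64 + 25 - 80·0.5000 = 49
c = √49 = 7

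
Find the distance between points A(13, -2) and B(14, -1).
Using the distance formula: d = sqrt((x₂-x₁)² + (y₂-y₁)²)
dx = 14 - 13 = 1
dy = (-1) - (-2) = 1
d = sqrt(1² + 1²) = sqrt(1 + 1) = sqrt(2) = 1.41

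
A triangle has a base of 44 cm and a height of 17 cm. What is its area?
Area = (1/2) * base * height
Area = (1/2) * 44 * 17
Area = 374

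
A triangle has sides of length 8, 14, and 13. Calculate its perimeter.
Perimeter = sum of all sides
Perimeter = 8 + 14 + 13
Perimeter = 35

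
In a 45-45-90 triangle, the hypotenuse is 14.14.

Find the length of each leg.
In a 45-45-90 triangle, hypotenuse = leg·√2  →  leg = hypotenuse/√2
leg = 14.14/√2 = 9.998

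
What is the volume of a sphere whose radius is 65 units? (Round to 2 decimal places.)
Volume = (4/3) * pi * r³
Volume = (4/3) * pi * 65³
Volume = (4/3) * pi * 274625
Volume = 1150346.51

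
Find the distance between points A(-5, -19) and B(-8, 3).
Using the distance formula: d = sqrt((x₂-x₁)² + (y₂-y₁)²)
dx = (-8) - (-5) = -3
dy = 3 - (-19) = 22
d = sqrt((-3)² + 22²) = sqrt(9 + 484) = sqrt(493) = 22.20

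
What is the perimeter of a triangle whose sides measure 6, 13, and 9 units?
Perimeter = sum of all sides
Perimeter = 6 + 13 + 9
Perimeter = 28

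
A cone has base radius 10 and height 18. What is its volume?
Volume = (1/3) * pi * r² * h
Volume = (1/3) * pi * 10² * 18
Volume = (1/3) * pi * 100 * 18
Volume = (1/3) * pi * 1800
Volume = 1884.96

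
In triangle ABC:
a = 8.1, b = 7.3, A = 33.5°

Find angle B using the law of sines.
sin(B)/b = sin(A)/a
sin(B) = b·sin(A)/a = 7.3·sin(33.5°)/8.1 = 0.497425
B = arcsin(0.497425) = 29.83°  (b ≤ a, so B ≤ A and the acute solution is unique)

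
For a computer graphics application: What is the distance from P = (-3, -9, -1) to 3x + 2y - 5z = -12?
d = |3(-3) + 2(-9) + (-5)(-1) - (-12)| / √(3² + 2² + (-5)²) = 10/√38 = 1.622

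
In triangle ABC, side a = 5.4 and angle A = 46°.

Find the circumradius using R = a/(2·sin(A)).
R = a/(2·sin(A)) = 5.4/(2·sin(46°))
R = 5.4/(2·0.719340) = 5.4/1.438680 = 3.753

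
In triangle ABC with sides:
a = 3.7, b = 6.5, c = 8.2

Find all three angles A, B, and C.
By the law of cosines:
cos(A) = (b² + c² - a²)/(2bc) = 0.898687  →  A = 26.01°
cos(B) = (a² + c² - b²)/(2ac) = 0.637442  →  B = 50.4°
cos(C) = (a² + b² - c²)/(2ab) = -0.234927  →  C = 103.6°
Check: A + B + C = 180.0° ✓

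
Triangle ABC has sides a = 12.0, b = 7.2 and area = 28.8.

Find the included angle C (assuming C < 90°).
Area = ½ab·sin(C)  →  sin(C) = 2·Area/(ab)
sin(C) = 2·28.8/(12.0·7.2) = 0.666667
C = arcsin(0.666667) = 41.81°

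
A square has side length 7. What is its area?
Area = s²
Area = 7²
Area = 49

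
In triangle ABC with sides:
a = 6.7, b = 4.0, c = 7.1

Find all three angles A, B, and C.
By the law of cosines:
cos(A) = (b² + c² - a²)/(2bc) = 0.378873  →  A = 67.74°
cos(B) = (a² + c² - b²)/(2ac) = 0.833509  →  B = 33.54°
cos(C) = (a² + b² - c²)/(2ab) = 0.195522  →  C = 78.72°
Check: A + B + C = 180.0° ✓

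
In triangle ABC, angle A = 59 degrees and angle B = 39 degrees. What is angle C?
Sum of angles in a triangle = 180 degrees
Third angle = 180 - 59 - 39
Third angle = 82 degrees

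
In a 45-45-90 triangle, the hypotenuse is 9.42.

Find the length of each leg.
In a 45-45-90 triangle, hypotenuse = leg·√2  →  leg = hypotenuse/√2
leg = 9.42/√2 = 6.661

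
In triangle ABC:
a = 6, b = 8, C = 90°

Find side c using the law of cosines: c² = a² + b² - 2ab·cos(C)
c² = 6² + 8² - 2·6·8·cos(90°)
c² = 36 + 64 - 96·0.0000 = 100
c = √100 = 10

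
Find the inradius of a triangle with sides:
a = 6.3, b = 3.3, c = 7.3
s = (a+b+c)/2 = (6.3+3.3+7.3)/2 = 8.45
Area = √(s(s-a)(s-b)(s-c)) = √(8.45·2.15·5.15·1.15) = 10.3729
r = Area/s = 10.3729/8.45 = 1.228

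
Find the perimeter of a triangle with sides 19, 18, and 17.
Perimeter = sum of all sides
Perimeter = 19 + 18 + 17
Perimeter = 54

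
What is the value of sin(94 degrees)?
sin(94 degrees) = 0.9976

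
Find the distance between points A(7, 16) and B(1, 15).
Using the distance formula: d = sqrt((x₂-x₁)² + (y₂-y₁)²)
dx = 1 - 7 = -6
dy = 15 - 16 = -1
d = sqrt((-6)² + (-1)²) = sqrt(36 + 1) = sqrt(37) = 6.08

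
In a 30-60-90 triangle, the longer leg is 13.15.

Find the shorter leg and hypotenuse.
In a 30-60-90 triangle, sides are in ratio 1 : √3 : 2.
Long leg = short leg·√3  →  short leg = 13.15/√3 = 7.592
Hypotenuse = 2·(short leg) = 2·13.15/√3 = 15.18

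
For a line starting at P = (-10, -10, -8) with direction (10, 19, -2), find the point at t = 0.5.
P(0.5) = (-10 + 10(0.5), -10 + 19(0.5), -8 + (-2)(0.5)) = (-5, -0.5, -9)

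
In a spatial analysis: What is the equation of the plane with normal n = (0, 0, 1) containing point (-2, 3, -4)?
d = n·P = (0)(-2) + (0)(3) + (1)(-4) = -4
Plane: z = -4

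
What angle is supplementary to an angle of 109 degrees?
Supplementary angles sum to 180 degrees.
Other angle = 180 - 109
Other angle = 71 degrees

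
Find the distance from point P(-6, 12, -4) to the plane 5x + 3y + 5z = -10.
d = |5(-6) + 3(12) + 5(-4) - (-10)| / √(5² + 3² + 5²) = 4/√59 = 0.5208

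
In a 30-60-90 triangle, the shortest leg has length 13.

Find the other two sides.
Long leg = 13√3 = 22.52, Hypotenuse = 26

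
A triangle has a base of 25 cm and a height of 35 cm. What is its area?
Area = (1/2) * base * height
Area = (1/2) * 25 * 35
Area = 437.50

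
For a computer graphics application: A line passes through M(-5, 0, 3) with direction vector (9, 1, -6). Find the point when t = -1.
P(-1) = (-5 + 9(-1), 0 + 1(-1), 3 + (-6)(-1)) = (-14, -1, 9)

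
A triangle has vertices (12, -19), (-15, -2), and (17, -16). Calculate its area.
Using the coordinate formula: Area = (1/2)|x₁(y₂-y₃) + x₂(y₃-y₁) + x₃(y₁-y₂)|
Area = (1/2)|12((-2)-(-16)) + (-15)((-16)-(-19)) + 17((-19)-(-2))|
Area = (1/2)|12*14 + (-15)*3 + 17*(-17)|
Area = (1/2)|168 + (-45) + (-289)|
Area = (1/2)*166 = 83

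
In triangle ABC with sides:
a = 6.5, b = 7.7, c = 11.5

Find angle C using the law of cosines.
cos(C) = (a² + b² - c²)/(2ab)
cos(C) = (6.5² + 7.7² - 11.5²)/(2·6.5·7.7) = -30.71/100.1 = -0.306793
C = arccos(-0.306793) = 107.9°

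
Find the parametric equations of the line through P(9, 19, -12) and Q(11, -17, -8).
Direction vector d = Q - P = (2, -36, 4)
x = 9 + 2t, y = 19 - 36t, z = -12 + 4t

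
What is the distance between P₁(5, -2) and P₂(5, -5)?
Using the distance formula: d = sqrt((x₂-x₁)² + (y₂-y₁)²)
dx = 5 - 5 = 0
dy = (-5) - (-2) = -3
d = sqrt(0² + (-3)²) = sqrt(0 + 9) = sqrt(9) = 3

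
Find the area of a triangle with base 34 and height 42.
Area = (1/2) * base * height
Area = (1/2) * 34 * 42
Area = 714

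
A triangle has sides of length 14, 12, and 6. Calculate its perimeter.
Perimeter = sum of all sides
Perimeter = 14 + 12 + 6
Perimeter = 32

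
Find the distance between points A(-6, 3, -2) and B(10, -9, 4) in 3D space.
d = √[(16)² + (-12)² + (6)²] = √436 = 20.88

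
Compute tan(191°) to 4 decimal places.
tan(191 degrees) = 0.1944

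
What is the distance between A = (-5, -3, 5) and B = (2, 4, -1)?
d = √[(7)² + (7)² + (-6)²] = √134 = 11.58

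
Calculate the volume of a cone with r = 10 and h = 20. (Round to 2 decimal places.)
Volume = (1/3) * pi * r² * h
Volume = (1/3) * pi * 10² * 20
Volume = (1/3) * pi * 100 * 20
Volume = (1/3) * pi * 2000
Volume = 2094.40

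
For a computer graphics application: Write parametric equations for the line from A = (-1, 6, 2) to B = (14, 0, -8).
Direction vector d = B - A = (15, -6, -10)
x = -1 + 15t, y = 6 - 6t, z = 2 - 10t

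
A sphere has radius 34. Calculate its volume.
Volume = (4/3) * pi * r³
Volume = (4/3) * pi * 34³
Volume = (4/3) * pi * 39304
Volume = 164636.21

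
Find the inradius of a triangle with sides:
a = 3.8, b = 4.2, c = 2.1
s = (a+b+c)/2 = (3.8+4.2+2.1)/2 = 5.05
Area = √(s(s-a)(s-b)(s-c)) = √(5.05·1.25·0.85·2.95) = 3.97852
r = Area/s = 3.97852/5.05 = 0.7878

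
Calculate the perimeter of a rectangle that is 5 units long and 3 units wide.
Perimeter = 2 * (length + width)
Perimeter = 2 * (5 + 3)
Perimeter = 2 * 8
Perimeter = 16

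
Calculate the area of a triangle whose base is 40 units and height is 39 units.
Area = (1/2) * base * height
Area = (1/2) * 40 * 39
Area = 780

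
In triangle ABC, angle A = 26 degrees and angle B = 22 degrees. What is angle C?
Sum of angles in a triangle = 180 degrees
Third angle = 180 - 26 - 22
Third angle = 132 degrees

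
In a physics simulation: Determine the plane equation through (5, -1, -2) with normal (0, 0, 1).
d = n·P = (0)(5) + (0)(-1) + (1)(-2) = -2
Plane: z = -2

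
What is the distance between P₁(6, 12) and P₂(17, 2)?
Using the distance formula: d = sqrt((x₂-x₁)² + (y₂-y₁)²)
dx = 17 - 6 = 11
dy = 2 - 12 = -10
d = sqrt(11² + (-10)²) = sqrt(121 + 100) = sqrt(221) = 14.87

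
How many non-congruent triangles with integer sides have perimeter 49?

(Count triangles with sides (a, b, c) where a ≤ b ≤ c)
With a ≤ b ≤ c and a + b + c = 49, the triangle inequality a + b > c gives c < 49/2, so c ≤ 24.
Iterate a from 1 to ⌊p/3⌋ = 16; for each a, b ranges from a to ⌊(p−a)/2⌋ with c = p − a − b, keeping only c ≥ b.
Triples: (1, 24, 24), (2, 23, 24), (3, 22, 24), …
Count = 56 triangles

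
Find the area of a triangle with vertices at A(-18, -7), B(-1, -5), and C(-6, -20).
Using the coordinate formula: Area = (1/2)|x₁(y₂-y₃) + x₂(y₃-y₁) + x₃(y₁-y₂)|
Area = (1/2)|(-18)((-5)-(-20)) + (-1)((-20)-(-7)) + (-6)((-7)-(-5))|
Area = (1/2)|(-18)*15 + (-1)*(-13) + (-6)*(-2)|
Area = (1/2)|(-270) + 13 + 12|
Area = (1/2)*245 = 122.50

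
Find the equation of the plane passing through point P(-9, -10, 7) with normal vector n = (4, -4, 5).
d = n·P = (4)(-9) + (-4)(-10) + (5)(7) = 39
Plane: 4x - 4y + 5z = 39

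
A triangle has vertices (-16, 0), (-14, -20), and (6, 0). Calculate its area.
Using the coordinate formula: Area = (1/2)|x₁(y₂-y₃) + x₂(y₃-y₁) + x₃(y₁-y₂)|
Area = (1/2)|(-16)((-20)-0) + (-14)(0-0) + 6(0-(-20))|
Area = (1/2)|(-16)*(-20) + (-14)*0 + 6*20|
Area = (1/2)|320 + 0 + 120|
Area = (1/2)*440 = 220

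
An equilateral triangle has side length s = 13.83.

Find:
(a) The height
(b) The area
(a) Height h = s·√3/2 = 13.83·√3/2 = 11.98
(b) Area = (√3/4)·s² = (√3/4)·13.83² = (√3/4)·191.269 = 82.82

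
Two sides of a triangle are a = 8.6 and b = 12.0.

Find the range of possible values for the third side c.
By the triangle inequality: |a - b| < c < a + b
|8.6 - 12.0| < c < 8.6 + 12.0
3.4 < c < 20.6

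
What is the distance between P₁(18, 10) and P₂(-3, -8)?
Using the distance formula: d = sqrt((x₂-x₁)² + (y₂-y₁)²)
dx = (-3) - 18 = -21
dy = (-8) - 10 = -18
d = sqrt((-21)² + (-18)²) = sqrt(441 + 324) = sqrt(765) = 27.66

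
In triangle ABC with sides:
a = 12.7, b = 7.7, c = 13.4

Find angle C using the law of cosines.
cos(C) = (a² + b² - c²)/(2ab)
cos(C) = (12.7² + 7.7² - 13.4²)/(2·12.7·7.7) = 41.02/195.58 = 0.209735
C = arccos(0.209735) = 77.89°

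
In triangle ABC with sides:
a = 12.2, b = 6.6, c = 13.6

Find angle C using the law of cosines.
cos(C) = (a² + b² - c²)/(2ab)
cos(C) = (12.2² + 6.6² - 13.6²)/(2·12.2·6.6) = 7.44/161.04 = 0.046200
C = arccos(0.046200) = 87.35°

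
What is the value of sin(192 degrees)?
sin(192 degrees) = -0.2079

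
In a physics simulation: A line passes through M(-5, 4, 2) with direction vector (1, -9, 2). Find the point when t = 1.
P(1) = (-5 + 1(1), 4 + (-9)(1), 2 + 2(1)) = (-4, -5, 4)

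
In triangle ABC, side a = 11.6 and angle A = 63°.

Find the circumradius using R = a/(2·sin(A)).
R = a/(2·sin(A)) = 11.6/(2·sin(63°))
R = 11.6/(2·0.891007) = 11.6/1.782013 = 6.509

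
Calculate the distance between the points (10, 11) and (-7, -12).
Using the distance formula: d = sqrt((x₂-x₁)² + (y₂-y₁)²)
dx = (-7) - 10 = -17
dy = (-12) - 11 = -23
d = sqrt((-17)² + (-23)²) = sqrt(289 + 529) = sqrt(818) = 28.60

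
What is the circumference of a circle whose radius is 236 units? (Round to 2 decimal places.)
Circumference = 2 * pi * r
Circumference = 2 * pi * 236
Circumference = 1482.83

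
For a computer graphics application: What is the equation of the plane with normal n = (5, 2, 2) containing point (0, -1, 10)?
d = n·P = (5)(0) + (2)(-1) + (2)(10) = 18
Plane: 5x + 2y + 2z = 18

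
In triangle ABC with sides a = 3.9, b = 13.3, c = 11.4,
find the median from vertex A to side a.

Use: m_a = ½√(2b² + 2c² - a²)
m_a = ½√(2·13.3² + 2·11.4² - 3.9²)
m_a = ½√(353.78 + 259.92 - 15.21) = ½√598.49 = 12.23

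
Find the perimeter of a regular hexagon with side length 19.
Perimeter = number of sides * side length
Perimeter = 6 * 19
Perimeter = 114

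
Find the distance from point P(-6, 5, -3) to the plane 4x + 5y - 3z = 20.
d = |4(-6) + 5(5) + (-3)(-3) - (20)| / √(4² + 5² + (-3)²) = 10/√50 = 1.414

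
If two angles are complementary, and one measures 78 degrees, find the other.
Complementary angles sum to 90 degrees.
Other angle = 90 - 78
Other angle = 12 degrees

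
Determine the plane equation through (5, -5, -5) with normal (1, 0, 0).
d = n·P = (1)(5) + (0)(-5) + (0)(-5) = 5
Plane: x = 5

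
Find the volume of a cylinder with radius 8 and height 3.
Volume = pi * r² * h
Volume = pi * 8² * 3
Volume = pi * 64 * 3
Volume = pi * 192
Volume = 603.19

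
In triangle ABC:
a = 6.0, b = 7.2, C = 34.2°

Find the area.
Using A = ½ab·sin(C):
A = ½·6.0·7.2·sin(34.2°) = ½·43.2·0.562083 = 12.14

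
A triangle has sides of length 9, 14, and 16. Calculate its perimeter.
Perimeter = sum of all sides
Perimeter = 9 + 14 + 16
Perimeter = 39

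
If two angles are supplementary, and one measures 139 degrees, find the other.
Supplementary angles sum to 180 degrees.
Other angle = 180 - 139
Other angle = 41 degrees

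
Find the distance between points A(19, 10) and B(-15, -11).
Using the distance formula: d = sqrt((x₂-x₁)² + (y₂-y₁)²)
dx = (-15) - 19 = -34
dy = (-11) - 10 = -21
d = sqrt((-34)² + (-21)²) = sqrt(1156 + 441) = sqrt(1597) = 39.96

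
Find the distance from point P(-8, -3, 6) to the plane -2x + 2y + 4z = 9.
d = |(-2)(-8) + 2(-3) + 4(6) - (9)| / √((-2)² + 2² + 4²) = 25/√24 = 5.103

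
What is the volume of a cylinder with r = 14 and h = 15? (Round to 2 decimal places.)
Volume = pi * r² * h
Volume = pi * 14² * 15
Volume = pi * 196 * 15
Volume = pi * 2940
Volume = 9236.28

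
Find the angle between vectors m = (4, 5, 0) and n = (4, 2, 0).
m·n = 26, |m|² = 41, |n|² = 20
cos θ = 26/√820 ≈ 0.908
θ ≈ 24.78°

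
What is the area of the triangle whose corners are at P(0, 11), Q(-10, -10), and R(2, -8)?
Using the coordinate formula: Area = (1/2)|x₁(y₂-y₃) + x₂(y₃-y₁) + x₃(y₁-y₂)|
Area = (1/2)|0((-10)-(-8)) + (-10)((-8)-11) + 2(11-(-10))|
Area = (1/2)|0*(-2) + (-10)*(-19) + 2*21|
Area = (1/2)|0 + 190 + 42|
Area = (1/2)*232 = 116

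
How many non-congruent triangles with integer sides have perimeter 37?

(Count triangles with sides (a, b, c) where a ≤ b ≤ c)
With a ≤ b ≤ c and a + b + c = 37, the triangle inequality a + b > c gives c < 37/2, so c ≤ 18.
Iterate a from 1 to ⌊p/3⌋ = 12; for each a, b ranges from a to ⌊(p−a)/2⌋ with c = p − a − b, keeping only c ≥ b.
Triples: (1, 18, 18), (2, 17, 18), (3, 16, 18), …
Count = 33 triangles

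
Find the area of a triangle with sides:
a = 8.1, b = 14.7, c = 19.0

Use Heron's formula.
s = (a+b+c)/2 = (8.1+14.7+19.0)/2 = 20.9
A = √(s(s-a)(s-b)(s-c)) = √(20.9·12.8·6.2·1.9)
A = √3151.39 = 56.14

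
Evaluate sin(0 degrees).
sin(0 degrees) = 0
Decimal approximation: 0.0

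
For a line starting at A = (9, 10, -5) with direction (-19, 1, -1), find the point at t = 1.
P(1) = (9 + (-19)(1), 10 + 1(1), -5 + (-1)(1)) = (-10, 11, -6)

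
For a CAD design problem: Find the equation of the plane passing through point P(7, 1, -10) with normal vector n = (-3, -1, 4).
d = n·P = (-3)(7) + (-1)(1) + (4)(-10) = -62
Plane: -3x - y + 4z = -62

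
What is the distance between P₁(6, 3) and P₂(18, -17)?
Using the distance formula: d = sqrt((x₂-x₁)² + (y₂-y₁)²)
dx = 18 - 6 = 12
dy = (-17) - 3 = -20
d = sqrt(12² + (-20)²) = sqrt(144 + 400) = sqrt(544) = 23.32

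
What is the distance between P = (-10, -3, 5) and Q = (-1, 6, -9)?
d = √[(9)² + (9)² + (-14)²] = √358 = 18.92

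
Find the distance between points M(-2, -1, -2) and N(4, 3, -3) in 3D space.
d = √[(6)² + (4)² + (-1)²] = √53 = 7.28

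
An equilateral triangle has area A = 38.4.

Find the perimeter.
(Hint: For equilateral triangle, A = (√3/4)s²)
A = (√3/4)s²  →  s² = 4A/√3 = 4·38.4/√3 = 88.681
s = 9.41706
Perimeter = 3s = 28.25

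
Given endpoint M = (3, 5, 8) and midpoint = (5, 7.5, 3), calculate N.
N = (2×5 - 3, 2×7.5 - 5, 2×3 - 8) = (7, 10, -2)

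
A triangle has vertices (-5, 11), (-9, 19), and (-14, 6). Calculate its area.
Using the coordinate formula: Area = (1/2)|x₁(y₂-y₃) + x₂(y₃-y₁) + x₃(y₁-y₂)|
Area = (1/2)|(-5)(19-6) + (-9)(6-11) + (-14)(11-19)|
Area = (1/2)|(-5)*13 + (-9)*(-5) + (-14)*(-8)|
Area = (1/2)|(-65) + 45 + 112|
Area = (1/2)*92 = 46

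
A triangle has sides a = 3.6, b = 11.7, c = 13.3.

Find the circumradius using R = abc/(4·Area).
s = (a+b+c)/2 = 14.3
Area = √(s(s-a)(s-b)(s-c)) = √(14.3·10.7·2.6·1) = 19.9456
R = abc/(4·Area) = (3.6·11.7·13.3)/(4·19.9456) = 560.196/79.7824 = 7.022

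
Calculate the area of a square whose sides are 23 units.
Area = s²
Area = 23²
Area = 529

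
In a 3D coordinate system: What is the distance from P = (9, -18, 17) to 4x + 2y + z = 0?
d = |4(9) + 2(-18) + 1(17) - (0)| / √(4² + 2² + 1²) = 17/√21 = 3.71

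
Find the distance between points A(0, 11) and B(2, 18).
Using the distance formula: d = sqrt((x₂-x₁)² + (y₂-y₁)²)
dx = 2 - 0 = 2
dy = 18 - 11 = 7
d = sqrt(2² + 7²) = sqrt(4 + 49) = sqrt(53) = 7.28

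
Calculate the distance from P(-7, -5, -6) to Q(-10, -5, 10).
d = √[(-3)² + (0)² + (16)²] = √265 = 16.28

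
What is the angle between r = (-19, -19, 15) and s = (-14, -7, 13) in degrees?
r·s = 594, |r|² = 947, |s|² = 414
cos θ = 594/√392058 ≈ 0.9487
θ ≈ 18.44°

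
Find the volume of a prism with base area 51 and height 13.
Volume = base area * height
Volume = 51 * 13
Volume = 663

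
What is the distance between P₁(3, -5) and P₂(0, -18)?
Using the distance formula: d = sqrt((x₂-x₁)² + (y₂-y₁)²)
dx = 0 - 3 = -3
dy = (-18) - (-5) = -13
d = sqrt((-3)² + (-13)²) = sqrt(9 + 169) = sqrt(178) = 13.34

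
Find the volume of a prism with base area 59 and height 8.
Volume = base area * height
Volume = 59 * 8
Volume = 472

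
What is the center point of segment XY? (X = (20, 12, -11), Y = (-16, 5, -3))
Midpoint = ((20-16)/2, (12+5)/2, (-11-3)/2) = (2, 8.5, -7)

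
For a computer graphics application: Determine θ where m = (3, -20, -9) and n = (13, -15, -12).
m·n = 447, |m|² = 490, |n|² = 538
cos θ = 447/√263620 ≈ 0.8706
θ ≈ 29.47°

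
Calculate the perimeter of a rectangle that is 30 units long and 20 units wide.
Perimeter = 2 * (length + width)
Perimeter = 2 * (30 + 20)
Perimeter = 2 * 50
Perimeter = 100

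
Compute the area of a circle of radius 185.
Area = pi * r²
Area = pi * 185²
Area = pi * 34225
Area = 107521.01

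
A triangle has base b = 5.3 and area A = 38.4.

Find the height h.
A = ½bh  →  h = 2A/b
h = 2·38.4/5.3 = 14.49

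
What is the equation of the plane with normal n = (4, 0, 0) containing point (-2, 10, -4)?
d = n·P = (4)(-2) + (0)(10) + (0)(-4) = -8
Plane: 4x = -8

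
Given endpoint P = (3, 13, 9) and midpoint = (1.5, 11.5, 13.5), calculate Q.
Q = (2×1.5 - 3, 2×11.5 - 13, 2×13.5 - 9) = (0, 10, 18)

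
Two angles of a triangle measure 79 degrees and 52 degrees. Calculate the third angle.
Sum of angles in a triangle = 180 degrees
Third angle = 180 - 79 - 52
Third angle = 49 degrees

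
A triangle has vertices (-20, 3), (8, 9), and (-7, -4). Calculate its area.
Using the coordinate formula: Area = (1/2)|x₁(y₂-y₃) + x₂(y₃-y₁) + x₃(y₁-y₂)|
Area = (1/2)|(-20)(9-(-4)) + 8((-4)-3) + (-7)(3-9)|
Area = (1/2)|(-20)*13 + 8*(-7) + (-7)*(-6)|
Area = (1/2)|(-260) + (-56) + 42|
Area = (1/2)*274 = 137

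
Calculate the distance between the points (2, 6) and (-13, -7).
Using the distance formula: d = sqrt((x₂-x₁)² + (y₂-y₁)²)
dx = (-13) - 2 = -15
dy = (-7) - 6 = -13
d = sqrt((-15)² + (-13)²) = sqrt(225 + 169) = sqrt(394) = 19.85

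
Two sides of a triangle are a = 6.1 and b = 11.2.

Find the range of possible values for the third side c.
By the triangle inequality: |a - b| < c < a + b
|6.1 - 11.2| < c < 6.1 + 11.2
5.1 < c < 17.3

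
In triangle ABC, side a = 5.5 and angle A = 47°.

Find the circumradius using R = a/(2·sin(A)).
R = a/(2·sin(A)) = 5.5/(2·sin(47°))
R = 5.5/(2·0.731354) = 5.5/1.462707 = 3.76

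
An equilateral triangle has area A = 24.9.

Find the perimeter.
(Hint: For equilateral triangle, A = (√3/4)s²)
A = (√3/4)s²  →  s² = 4A/√3 = 4·24.9/√3 = 57.5041
s = 7.58314
Perimeter = 3s = 22.75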